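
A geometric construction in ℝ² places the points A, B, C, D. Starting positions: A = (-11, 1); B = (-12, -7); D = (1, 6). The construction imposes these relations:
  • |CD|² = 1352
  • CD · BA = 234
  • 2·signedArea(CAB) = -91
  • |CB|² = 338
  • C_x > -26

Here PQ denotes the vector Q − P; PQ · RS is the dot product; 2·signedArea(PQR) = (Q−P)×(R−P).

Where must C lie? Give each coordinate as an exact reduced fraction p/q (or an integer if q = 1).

1. C_x = -25  [2·signedArea(CAB) = -91 ∩ CD · BA = 234]
2. C_y = -20  [2·signedArea(CAB) = -91 ∩ CD · BA = 234]
   → C = (-25, -20)

C = (-25, -20)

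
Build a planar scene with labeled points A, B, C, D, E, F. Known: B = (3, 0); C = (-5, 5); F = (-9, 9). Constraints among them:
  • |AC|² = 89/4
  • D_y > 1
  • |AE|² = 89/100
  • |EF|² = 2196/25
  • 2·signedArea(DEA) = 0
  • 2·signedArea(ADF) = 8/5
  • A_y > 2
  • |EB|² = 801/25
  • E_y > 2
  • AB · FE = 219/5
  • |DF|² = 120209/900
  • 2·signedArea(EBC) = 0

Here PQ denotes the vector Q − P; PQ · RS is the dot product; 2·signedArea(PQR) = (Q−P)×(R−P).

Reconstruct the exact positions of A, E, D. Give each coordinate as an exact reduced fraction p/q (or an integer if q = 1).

1. E_x = -9/5  [line -5·x + -8·y + 15 = 0 ∩ |EB|² = 801/25]
2. E_y = 3  [line -5·x + -8·y + 15 = 0 ∩ |EB|² = 801/25]
   → E = (-9/5, 3)
3. A_x = -1  [line -36/5·x + 6·y + -111/5 = 0 ∩ |AC|² = 89/4]
4. A_y = 5/2  [line -36/5·x + 6·y + -111/5 = 0 ∩ |AC|² = 89/4]
   → A = (-1, 5/2)
5. D_x = 1/15  [2·signedArea(ADF) = 8/5 ∩ 2·signedArea(DEA) = 0]
6. D_y = 11/6  [2·signedArea(ADF) = 8/5 ∩ 2·signedArea(DEA) = 0]
   → D = (1/15, 11/6)

A = (-1, 5/2)
D = (1/15, 11/6)
E = (-9/5, 3)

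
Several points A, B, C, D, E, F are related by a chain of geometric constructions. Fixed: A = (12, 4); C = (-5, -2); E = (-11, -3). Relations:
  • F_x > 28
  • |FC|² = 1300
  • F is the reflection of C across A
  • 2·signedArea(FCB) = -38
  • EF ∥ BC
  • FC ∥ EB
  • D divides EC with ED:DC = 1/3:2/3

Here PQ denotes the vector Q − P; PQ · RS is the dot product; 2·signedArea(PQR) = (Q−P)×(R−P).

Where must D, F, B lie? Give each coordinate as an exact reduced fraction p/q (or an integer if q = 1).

B = (-45, -15)
D = (-9, -8/3)
F = (29, 10)

1. D_x = -9  [D divides EC with ED:DC = 1/3:2/3]
2. D_y = -8/3  [D divides EC with ED:DC = 1/3:2/3]
   → D = (-9, -8/3)
3. F_x = 29  [F is the reflection of C across A]
4. F_y = 10  [F is the reflection of C across A]
   → F = (29, 10)
5. B_x = -45  [EF ∥ BC ∩ FC ∥ EB]
6. B_y = -15  [EF ∥ BC ∩ FC ∥ EB]
   → B = (-45, -15)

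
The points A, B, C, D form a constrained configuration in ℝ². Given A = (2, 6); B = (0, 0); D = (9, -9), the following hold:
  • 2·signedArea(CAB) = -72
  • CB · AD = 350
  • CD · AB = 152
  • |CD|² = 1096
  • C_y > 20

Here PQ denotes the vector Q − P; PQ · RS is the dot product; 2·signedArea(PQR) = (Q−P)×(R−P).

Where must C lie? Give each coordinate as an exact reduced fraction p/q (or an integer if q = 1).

C = (-5, 21)

1. C_x = -5  [CB · AD = 350 ∩ CD · AB = 152]
2. C_y = 21  [CB · AD = 350 ∩ CD · AB = 152]
   → C = (-5, 21)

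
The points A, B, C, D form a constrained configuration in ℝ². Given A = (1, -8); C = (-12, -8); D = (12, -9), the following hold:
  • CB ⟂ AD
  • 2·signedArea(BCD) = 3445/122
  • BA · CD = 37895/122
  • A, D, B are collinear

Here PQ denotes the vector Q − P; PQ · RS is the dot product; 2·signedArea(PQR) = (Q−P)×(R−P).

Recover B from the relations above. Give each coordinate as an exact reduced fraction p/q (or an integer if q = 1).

1. B_x = -1451/122  [A, D, B are collinear ∩ CB ⟂ AD]
2. B_y = -833/122  [A, D, B are collinear ∩ CB ⟂ AD]
   → B = (-1451/122, -833/122)

B = (-1451/122, -833/122)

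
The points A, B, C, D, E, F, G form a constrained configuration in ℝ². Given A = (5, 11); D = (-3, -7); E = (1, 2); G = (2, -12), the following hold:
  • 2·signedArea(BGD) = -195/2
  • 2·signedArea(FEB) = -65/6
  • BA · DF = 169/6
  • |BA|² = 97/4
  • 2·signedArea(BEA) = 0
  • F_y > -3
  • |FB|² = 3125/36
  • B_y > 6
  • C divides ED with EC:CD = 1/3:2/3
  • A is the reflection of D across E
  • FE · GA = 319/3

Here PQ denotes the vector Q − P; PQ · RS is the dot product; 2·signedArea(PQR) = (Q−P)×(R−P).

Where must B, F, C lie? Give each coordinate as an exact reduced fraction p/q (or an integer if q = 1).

1. B_x = 3  [2·signedArea(BEA) = 0 ∩ 2·signedArea(BGD) = -195/2]
2. B_y = 13/2  [2·signedArea(BEA) = 0 ∩ 2·signedArea(BGD) = -195/2]
   → B = (3, 13/2)
3. F_x = 4/3  [2·signedArea(FEB) = -65/6 ∩ BA · DF = 169/6]
4. F_y = -8/3  [2·signedArea(FEB) = -65/6 ∩ BA · DF = 169/6]
   → F = (4/3, -8/3)
5. C_x = -1/3  [C divides ED with EC:CD = 1/3:2/3]
6. C_y = -1  [C divides ED with EC:CD = 1/3:2/3]
   → C = (-1/3, -1)

B = (3, 13/2)
C = (-1/3, -1)
F = (4/3, -8/3)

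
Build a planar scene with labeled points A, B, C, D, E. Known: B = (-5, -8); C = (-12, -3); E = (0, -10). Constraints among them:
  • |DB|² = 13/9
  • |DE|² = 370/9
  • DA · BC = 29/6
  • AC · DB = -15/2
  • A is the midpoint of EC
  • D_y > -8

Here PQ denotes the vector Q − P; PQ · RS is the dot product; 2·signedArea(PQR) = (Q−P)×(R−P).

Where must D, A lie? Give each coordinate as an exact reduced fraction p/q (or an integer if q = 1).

A = (-6, -13/2)
D = (-17/3, -7)

1. A_x = -6  [A is the midpoint of EC]
2. A_y = -13/2  [A is the midpoint of EC]
   → A = (-6, -13/2)
3. D_x = -17/3  [DA · BC = 29/6 ∩ AC · DB = -15/2]
4. D_y = -7  [DA · BC = 29/6 ∩ AC · DB = -15/2]
   → D = (-17/3, -7)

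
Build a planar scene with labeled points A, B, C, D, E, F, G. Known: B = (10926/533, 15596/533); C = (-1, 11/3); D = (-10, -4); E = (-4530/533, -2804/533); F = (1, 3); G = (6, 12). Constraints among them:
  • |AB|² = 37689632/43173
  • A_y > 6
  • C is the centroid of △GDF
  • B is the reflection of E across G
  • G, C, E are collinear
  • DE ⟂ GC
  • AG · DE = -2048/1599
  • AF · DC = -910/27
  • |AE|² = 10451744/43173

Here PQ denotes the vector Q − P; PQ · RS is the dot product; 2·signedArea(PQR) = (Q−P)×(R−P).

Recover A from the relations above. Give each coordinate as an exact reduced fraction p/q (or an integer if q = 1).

A = (2, 56/9)

1. A_x = 2  [AF · DC = -910/27 ∩ AG · DE = -2048/1599]
2. A_y = 56/9  [AF · DC = -910/27 ∩ AG · DE = -2048/1599]
   → A = (2, 56/9)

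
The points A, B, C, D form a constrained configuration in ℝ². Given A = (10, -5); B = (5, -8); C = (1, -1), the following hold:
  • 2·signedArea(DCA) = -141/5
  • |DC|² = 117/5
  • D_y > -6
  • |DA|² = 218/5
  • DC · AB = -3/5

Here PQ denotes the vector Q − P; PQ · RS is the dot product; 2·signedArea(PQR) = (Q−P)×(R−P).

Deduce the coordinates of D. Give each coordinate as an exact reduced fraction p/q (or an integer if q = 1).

1. D_x = 17/5  [DC · AB = -3/5 ∩ 2·signedArea(DCA) = -141/5]
2. D_y = -26/5  [DC · AB = -3/5 ∩ 2·signedArea(DCA) = -141/5]
   → D = (17/5, -26/5)

D = (17/5, -26/5)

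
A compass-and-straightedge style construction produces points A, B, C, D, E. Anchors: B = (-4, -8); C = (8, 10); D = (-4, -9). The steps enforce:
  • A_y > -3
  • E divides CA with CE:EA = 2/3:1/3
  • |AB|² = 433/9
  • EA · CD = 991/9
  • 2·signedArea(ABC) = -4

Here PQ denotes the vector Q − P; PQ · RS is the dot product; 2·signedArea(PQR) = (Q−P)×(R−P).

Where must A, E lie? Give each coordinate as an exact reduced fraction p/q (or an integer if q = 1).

1. A_x = 0  [line -18·x + 12·y + 28 = 0 ∩ |AB|² = 433/9]
2. A_y = -7/3  [line -18·x + 12·y + 28 = 0 ∩ |AB|² = 433/9]
   → A = (0, -7/3)
3. E_x = 8/3  [E divides CA with CE:EA = 2/3:1/3]
4. E_y = 16/9  [E divides CA with CE:EA = 2/3:1/3]
   → E = (8/3, 16/9)

A = (0, -7/3)
E = (8/3, 16/9)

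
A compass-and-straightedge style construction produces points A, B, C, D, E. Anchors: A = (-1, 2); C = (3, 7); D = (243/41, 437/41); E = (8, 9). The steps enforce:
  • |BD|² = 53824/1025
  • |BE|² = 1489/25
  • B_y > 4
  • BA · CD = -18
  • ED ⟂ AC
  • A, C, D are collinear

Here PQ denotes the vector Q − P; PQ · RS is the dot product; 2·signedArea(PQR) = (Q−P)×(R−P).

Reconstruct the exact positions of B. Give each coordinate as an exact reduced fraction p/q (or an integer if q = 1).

1. B_x = 7/5  [line -120/41·x + -150/41·y + 918/41 = 0 ∩ |BE|² = 1489/25]
2. B_y = 5  [line -120/41·x + -150/41·y + 918/41 = 0 ∩ |BE|² = 1489/25]
   → B = (7/5, 5)

B = (7/5, 5)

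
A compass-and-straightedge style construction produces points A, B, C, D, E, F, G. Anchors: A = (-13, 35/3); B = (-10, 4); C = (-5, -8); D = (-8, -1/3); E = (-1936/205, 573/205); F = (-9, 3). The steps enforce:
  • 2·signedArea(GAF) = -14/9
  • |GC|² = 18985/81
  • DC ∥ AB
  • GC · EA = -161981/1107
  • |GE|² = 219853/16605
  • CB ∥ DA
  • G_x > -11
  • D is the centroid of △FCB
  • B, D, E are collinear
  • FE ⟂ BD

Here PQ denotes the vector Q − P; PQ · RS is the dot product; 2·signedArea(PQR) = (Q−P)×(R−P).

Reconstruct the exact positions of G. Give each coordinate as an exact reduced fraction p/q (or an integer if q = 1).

1. G_x = -32/3  [2·signedArea(GAF) = -14/9 ∩ GC · EA = -161981/1107]
2. G_y = 56/9  [2·signedArea(GAF) = -14/9 ∩ GC · EA = -161981/1107]
   → G = (-32/3, 56/9)

G = (-32/3, 56/9)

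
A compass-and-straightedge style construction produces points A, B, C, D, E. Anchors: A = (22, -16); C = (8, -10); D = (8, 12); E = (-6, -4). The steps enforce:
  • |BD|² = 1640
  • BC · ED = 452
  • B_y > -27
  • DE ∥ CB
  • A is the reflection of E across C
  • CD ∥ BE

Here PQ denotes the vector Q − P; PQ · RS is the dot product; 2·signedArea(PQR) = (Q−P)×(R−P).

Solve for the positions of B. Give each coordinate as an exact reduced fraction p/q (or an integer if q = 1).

B = (-6, -26)

1. B_x = -6  [CD ∥ BE ∩ DE ∥ CB]
2. B_y = -26  [CD ∥ BE ∩ DE ∥ CB]
   → B = (-6, -26)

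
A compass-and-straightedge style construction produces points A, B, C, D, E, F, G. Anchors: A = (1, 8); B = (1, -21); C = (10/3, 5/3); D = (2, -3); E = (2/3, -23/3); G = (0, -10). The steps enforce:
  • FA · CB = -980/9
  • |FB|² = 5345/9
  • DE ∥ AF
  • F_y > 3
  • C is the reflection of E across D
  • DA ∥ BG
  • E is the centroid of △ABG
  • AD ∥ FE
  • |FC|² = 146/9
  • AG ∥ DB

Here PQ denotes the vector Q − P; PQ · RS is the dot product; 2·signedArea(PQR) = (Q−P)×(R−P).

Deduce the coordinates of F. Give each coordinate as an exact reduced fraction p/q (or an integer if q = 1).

F = (-1/3, 10/3)

1. F_x = -1/3  [AD ∥ FE ∩ DE ∥ AF]
2. F_y = 10/3  [AD ∥ FE ∩ DE ∥ AF]
   → F = (-1/3, 10/3)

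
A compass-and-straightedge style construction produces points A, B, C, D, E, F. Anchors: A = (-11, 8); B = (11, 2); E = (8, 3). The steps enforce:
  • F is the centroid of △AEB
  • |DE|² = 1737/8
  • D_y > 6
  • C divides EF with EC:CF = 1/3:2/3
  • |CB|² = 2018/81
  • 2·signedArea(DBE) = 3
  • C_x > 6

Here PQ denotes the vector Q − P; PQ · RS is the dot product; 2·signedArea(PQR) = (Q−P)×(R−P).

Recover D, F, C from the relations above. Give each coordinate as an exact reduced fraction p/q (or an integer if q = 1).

1. D_x = -25/4  [line -1·x + -3·y + 14 = 0 ∩ |DE|² = 1737/8]
2. D_y = 27/4  [line -1·x + -3·y + 14 = 0 ∩ |DE|² = 1737/8]
   → D = (-25/4, 27/4)
3. F_x = 8/3  [F is the centroid of △AEB]
4. F_y = 13/3  [F is the centroid of △AEB]
   → F = (8/3, 13/3)
5. C_x = 56/9  [C divides EF with EC:CF = 1/3:2/3]
6. C_y = 31/9  [C divides EF with EC:CF = 1/3:2/3]
   → C = (56/9, 31/9)

C = (56/9, 31/9)
D = (-25/4, 27/4)
F = (8/3, 13/3)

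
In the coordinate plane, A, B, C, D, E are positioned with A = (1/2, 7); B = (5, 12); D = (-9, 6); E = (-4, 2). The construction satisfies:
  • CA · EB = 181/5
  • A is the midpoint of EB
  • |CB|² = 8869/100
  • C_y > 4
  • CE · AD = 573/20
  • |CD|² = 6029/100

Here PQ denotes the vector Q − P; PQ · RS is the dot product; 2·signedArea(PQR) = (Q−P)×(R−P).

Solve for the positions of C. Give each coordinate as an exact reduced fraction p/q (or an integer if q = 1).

C = (-13/10, 5)

1. C_x = -13/10  [CE · AD = 573/20 ∩ CA · EB = 181/5]
2. C_y = 5  [CE · AD = 573/20 ∩ CA · EB = 181/5]
   → C = (-13/10, 5)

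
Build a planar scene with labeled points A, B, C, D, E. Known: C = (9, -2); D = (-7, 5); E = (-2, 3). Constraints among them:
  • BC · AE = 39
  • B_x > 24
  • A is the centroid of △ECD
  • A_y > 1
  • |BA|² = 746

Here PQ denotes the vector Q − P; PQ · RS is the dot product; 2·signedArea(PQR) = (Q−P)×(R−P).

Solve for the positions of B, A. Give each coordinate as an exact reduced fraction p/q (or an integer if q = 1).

1. A_x = 0  [A is the centroid of △ECD]
2. A_y = 2  [A is the centroid of △ECD]
   → A = (0, 2)
3. B_x = 25  [line 2·x + -1·y + -59 = 0 ∩ |BA|² = 746]
4. B_y = -9  [line 2·x + -1·y + -59 = 0 ∩ |BA|² = 746]
   → B = (25, -9)

A = (0, 2)
B = (25, -9)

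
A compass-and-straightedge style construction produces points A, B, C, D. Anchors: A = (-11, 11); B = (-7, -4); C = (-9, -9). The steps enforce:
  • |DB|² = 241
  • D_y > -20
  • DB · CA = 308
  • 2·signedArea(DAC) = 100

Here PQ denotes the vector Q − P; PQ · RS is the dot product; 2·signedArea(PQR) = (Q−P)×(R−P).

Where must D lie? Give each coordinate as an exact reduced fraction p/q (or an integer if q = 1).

1. D_x = -3  [DB · CA = 308 ∩ 2·signedArea(DAC) = 100]
2. D_y = -19  [DB · CA = 308 ∩ 2·signedArea(DAC) = 100]
   → D = (-3, -19)

D = (-3, -19)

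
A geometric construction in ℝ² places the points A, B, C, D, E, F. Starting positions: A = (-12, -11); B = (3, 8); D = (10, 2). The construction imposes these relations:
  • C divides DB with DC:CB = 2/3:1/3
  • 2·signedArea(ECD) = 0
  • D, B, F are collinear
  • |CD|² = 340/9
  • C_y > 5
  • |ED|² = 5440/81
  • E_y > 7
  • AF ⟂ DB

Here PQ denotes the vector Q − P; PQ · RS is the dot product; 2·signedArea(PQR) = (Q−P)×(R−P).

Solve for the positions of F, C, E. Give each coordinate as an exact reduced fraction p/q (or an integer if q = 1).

C = (16/3, 6)
E = (34/9, 22/3)
F = (318/85, 626/85)

1. F_x = 318/85  [D, B, F are collinear ∩ AF ⟂ DB]
2. F_y = 626/85  [D, B, F are collinear ∩ AF ⟂ DB]
   → F = (318/85, 626/85)
3. C_x = 16/3  [C divides DB with DC:CB = 2/3:1/3]
4. C_y = 6  [C divides DB with DC:CB = 2/3:1/3]
   → C = (16/3, 6)
5. E_x = 34/9  [line 4·x + 14/3·y + -148/3 = 0 ∩ |ED|² = 5440/81]
6. E_y = 22/3  [line 4·x + 14/3·y + -148/3 = 0 ∩ |ED|² = 5440/81]
   → E = (34/9, 22/3)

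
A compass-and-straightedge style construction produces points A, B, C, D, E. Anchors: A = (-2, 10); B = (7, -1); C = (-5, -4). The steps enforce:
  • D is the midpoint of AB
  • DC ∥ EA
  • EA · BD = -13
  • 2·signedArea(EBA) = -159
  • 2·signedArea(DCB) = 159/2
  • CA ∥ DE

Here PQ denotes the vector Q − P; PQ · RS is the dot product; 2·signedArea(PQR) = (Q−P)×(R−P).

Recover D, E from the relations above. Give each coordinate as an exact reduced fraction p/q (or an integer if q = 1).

D = (5/2, 9/2)
E = (11/2, 37/2)

1. D_x = 5/2  [D is the midpoint of AB]
2. D_y = 9/2  [D is the midpoint of AB]
   → D = (5/2, 9/2)
3. E_x = 11/2  [DC ∥ EA ∩ CA ∥ DE]
4. E_y = 37/2  [DC ∥ EA ∩ CA ∥ DE]
   → E = (11/2, 37/2)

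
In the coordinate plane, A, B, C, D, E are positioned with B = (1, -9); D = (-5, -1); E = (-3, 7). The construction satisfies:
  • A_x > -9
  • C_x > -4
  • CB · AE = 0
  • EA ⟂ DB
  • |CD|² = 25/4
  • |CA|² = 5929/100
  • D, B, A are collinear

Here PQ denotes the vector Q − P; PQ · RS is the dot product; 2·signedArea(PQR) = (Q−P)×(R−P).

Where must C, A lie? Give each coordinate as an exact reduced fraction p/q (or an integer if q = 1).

A = (-203/25, 79/25)
C = (-7/2, -3)

1. A_x = -203/25  [D, B, A are collinear ∩ EA ⟂ DB]
2. A_y = 79/25  [D, B, A are collinear ∩ EA ⟂ DB]
   → A = (-203/25, 79/25)
3. C_x = -7/2  [line -128/25·x + -96/25·y + -736/25 = 0 ∩ |CA|² = 5929/100]
4. C_y = -3  [line -128/25·x + -96/25·y + -736/25 = 0 ∩ |CA|² = 5929/100]
   → C = (-7/2, -3)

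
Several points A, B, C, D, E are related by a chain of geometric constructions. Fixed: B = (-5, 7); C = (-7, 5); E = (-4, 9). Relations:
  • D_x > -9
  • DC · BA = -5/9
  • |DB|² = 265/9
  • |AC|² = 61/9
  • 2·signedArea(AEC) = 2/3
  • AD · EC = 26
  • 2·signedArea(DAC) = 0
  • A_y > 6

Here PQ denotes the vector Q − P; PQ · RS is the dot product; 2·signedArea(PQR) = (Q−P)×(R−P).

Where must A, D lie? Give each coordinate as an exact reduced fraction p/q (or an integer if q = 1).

1. A_x = -16/3  [line 4·x + -3·y + 127/3 = 0 ∩ |AC|² = 61/9]
2. A_y = 7  [line 4·x + -3·y + 127/3 = 0 ∩ |AC|² = 61/9]
   → A = (-16/3, 7)
3. D_x = -26/3  [2·signedArea(DAC) = 0 ∩ AD · EC = 26]
4. D_y = 3  [2·signedArea(DAC) = 0 ∩ AD · EC = 26]
   → D = (-26/3, 3)

A = (-16/3, 7)
D = (-26/3, 3)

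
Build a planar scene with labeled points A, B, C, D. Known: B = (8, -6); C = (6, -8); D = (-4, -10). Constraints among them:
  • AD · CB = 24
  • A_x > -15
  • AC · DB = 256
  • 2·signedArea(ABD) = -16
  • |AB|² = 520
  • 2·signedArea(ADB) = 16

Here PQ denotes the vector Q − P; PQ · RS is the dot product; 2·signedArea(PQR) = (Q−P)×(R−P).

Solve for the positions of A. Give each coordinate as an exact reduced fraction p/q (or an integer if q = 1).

1. A_x = -14  [2·signedArea(ADB) = 16 ∩ AC · DB = 256]
2. A_y = -12  [2·signedArea(ADB) = 16 ∩ AC · DB = 256]
   → A = (-14, -12)

A = (-14, -12)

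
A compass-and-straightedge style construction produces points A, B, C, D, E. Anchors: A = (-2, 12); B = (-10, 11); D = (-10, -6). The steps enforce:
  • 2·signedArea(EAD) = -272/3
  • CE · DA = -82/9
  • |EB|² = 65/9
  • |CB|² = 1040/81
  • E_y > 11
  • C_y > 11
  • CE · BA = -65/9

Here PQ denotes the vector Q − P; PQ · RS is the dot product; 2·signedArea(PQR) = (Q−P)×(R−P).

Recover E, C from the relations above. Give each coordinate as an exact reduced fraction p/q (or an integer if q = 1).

C = (-58/9, 103/9)
E = (-22/3, 34/3)

1. E_x = -22/3  [line 18·x + -8·y + 668/3 = 0 ∩ |EB|² = 65/9]
2. E_y = 34/3  [line 18·x + -8·y + 668/3 = 0 ∩ |EB|² = 65/9]
   → E = (-22/3, 34/3)
3. C_x = -58/9  [CE · DA = -82/9 ∩ CE · BA = -65/9]
4. C_y = 103/9  [CE · DA = -82/9 ∩ CE · BA = -65/9]
   → C = (-58/9, 103/9)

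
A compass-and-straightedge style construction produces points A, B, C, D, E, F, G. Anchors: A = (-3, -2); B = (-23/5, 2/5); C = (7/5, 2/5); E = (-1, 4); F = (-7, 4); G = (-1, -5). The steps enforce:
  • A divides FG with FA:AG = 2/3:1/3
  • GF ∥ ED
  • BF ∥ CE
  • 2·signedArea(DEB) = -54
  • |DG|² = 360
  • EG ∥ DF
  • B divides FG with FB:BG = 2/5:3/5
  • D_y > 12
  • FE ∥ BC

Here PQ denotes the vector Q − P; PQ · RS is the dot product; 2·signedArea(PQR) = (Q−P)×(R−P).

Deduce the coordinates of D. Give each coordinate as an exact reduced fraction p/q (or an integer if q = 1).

D = (-7, 13)

1. D_x = -7  [EG ∥ DF ∩ GF ∥ ED]
2. D_y = 13  [EG ∥ DF ∩ GF ∥ ED]
   → D = (-7, 13)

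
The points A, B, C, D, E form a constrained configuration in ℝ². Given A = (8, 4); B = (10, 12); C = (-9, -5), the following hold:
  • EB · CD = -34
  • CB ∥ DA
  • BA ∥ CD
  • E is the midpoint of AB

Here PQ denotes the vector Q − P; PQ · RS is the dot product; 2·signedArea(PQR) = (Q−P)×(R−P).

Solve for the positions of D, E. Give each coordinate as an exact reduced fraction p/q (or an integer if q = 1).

D = (-11, -13)
E = (9, 8)

1. D_x = -11  [CB ∥ DA ∩ BA ∥ CD]
2. D_y = -13  [CB ∥ DA ∩ BA ∥ CD]
   → D = (-11, -13)
3. E_x = 9  [E is the midpoint of AB]
4. E_y = 8  [E is the midpoint of AB]
   → E = (9, 8)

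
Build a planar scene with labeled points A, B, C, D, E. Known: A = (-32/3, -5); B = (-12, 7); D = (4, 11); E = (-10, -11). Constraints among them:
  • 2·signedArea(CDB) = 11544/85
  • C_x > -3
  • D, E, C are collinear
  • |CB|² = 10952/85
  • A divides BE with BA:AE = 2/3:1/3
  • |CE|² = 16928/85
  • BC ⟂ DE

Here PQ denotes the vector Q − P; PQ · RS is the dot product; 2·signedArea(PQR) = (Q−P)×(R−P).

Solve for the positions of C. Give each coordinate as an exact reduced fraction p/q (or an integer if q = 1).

C = (-206/85, 77/85)

1. C_x = -206/85  [D, E, C are collinear ∩ BC ⟂ DE]
2. C_y = 77/85  [D, E, C are collinear ∩ BC ⟂ DE]
   → C = (-206/85, 77/85)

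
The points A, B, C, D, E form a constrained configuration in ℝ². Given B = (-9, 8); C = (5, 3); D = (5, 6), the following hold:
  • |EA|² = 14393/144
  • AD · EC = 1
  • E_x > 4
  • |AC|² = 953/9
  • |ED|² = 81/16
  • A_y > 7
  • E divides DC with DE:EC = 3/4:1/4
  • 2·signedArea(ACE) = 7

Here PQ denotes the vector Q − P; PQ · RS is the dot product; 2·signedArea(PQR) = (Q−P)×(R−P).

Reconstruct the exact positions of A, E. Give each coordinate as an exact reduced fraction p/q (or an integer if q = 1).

1. E_x = 5  [E divides DC with DE:EC = 3/4:1/4]
2. E_y = 15/4  [E divides DC with DE:EC = 3/4:1/4]
   → E = (5, 15/4)
3. A_x = -13/3  [2·signedArea(ACE) = 7 ∩ AD · EC = 1]
4. A_y = 22/3  [2·signedArea(ACE) = 7 ∩ AD · EC = 1]
   → A = (-13/3, 22/3)

A = (-13/3, 22/3)
E = (5, 15/4)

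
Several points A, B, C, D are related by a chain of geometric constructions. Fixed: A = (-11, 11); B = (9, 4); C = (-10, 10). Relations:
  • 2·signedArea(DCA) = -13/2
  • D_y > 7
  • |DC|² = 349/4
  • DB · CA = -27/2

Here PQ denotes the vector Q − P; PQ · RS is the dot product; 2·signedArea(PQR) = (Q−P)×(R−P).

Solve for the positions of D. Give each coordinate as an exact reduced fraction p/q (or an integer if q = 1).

D = (-1, 15/2)

1. D_x = -1  [DB · CA = -27/2 ∩ 2·signedArea(DCA) = -13/2]
2. D_y = 15/2  [DB · CA = -27/2 ∩ 2·signedArea(DCA) = -13/2]
   → D = (-1, 15/2)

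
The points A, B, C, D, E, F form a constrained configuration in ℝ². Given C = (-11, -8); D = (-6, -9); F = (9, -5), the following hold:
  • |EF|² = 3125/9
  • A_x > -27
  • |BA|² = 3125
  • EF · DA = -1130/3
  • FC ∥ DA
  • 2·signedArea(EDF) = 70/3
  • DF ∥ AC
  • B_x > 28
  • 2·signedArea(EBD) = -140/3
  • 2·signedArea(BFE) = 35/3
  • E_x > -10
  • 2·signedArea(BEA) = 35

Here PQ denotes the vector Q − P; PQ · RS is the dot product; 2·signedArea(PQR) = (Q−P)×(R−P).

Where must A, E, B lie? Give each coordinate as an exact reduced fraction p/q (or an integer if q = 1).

1. A_x = -26  [DF ∥ AC ∩ FC ∥ DA]
2. A_y = -12  [DF ∥ AC ∩ FC ∥ DA]
   → A = (-26, -12)
3. E_x = -28/3  [EF · DA = -1130/3 ∩ 2·signedArea(EDF) = 70/3]
4. E_y = -25/3  [EF · DA = -1130/3 ∩ 2·signedArea(EDF) = 70/3]
   → E = (-28/3, -25/3)
5. B_x = 29  [2·signedArea(EBD) = -140/3 ∩ 2·signedArea(BEA) = 35]
6. B_y = -2  [2·signedArea(EBD) = -140/3 ∩ 2·signedArea(BEA) = 35]
   → B = (29, -2)

A = (-26, -12)
B = (29, -2)
E = (-28/3, -25/3)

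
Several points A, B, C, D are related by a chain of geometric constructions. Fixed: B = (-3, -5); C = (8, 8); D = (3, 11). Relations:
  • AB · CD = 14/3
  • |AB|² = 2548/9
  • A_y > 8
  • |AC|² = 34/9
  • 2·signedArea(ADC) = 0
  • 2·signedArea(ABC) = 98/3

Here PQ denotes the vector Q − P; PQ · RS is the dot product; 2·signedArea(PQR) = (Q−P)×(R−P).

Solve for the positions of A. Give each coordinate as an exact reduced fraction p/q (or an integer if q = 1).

A = (19/3, 9)

1. A_x = 19/3  [2·signedArea(ADC) = 0 ∩ 2·signedArea(ABC) = 98/3]
2. A_y = 9  [2·signedArea(ADC) = 0 ∩ 2·signedArea(ABC) = 98/3]
   → A = (19/3, 9)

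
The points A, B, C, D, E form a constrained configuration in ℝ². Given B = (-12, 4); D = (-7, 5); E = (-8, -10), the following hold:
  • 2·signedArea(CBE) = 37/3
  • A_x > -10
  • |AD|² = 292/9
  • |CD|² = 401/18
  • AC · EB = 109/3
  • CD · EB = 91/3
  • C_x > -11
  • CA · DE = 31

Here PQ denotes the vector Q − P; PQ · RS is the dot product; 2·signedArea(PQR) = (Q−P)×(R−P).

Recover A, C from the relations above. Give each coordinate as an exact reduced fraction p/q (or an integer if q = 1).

1. C_x = -21/2  [CD · EB = 91/3 ∩ 2·signedArea(CBE) = 37/3]
2. C_y = 11/6  [CD · EB = 91/3 ∩ 2·signedArea(CBE) = 37/3]
   → C = (-21/2, 11/6)
3. A_x = -9  [AC · EB = 109/3 ∩ CA · DE = 31]
4. A_y = -1/3  [AC · EB = 109/3 ∩ CA · DE = 31]
   → A = (-9, -1/3)

A = (-9, -1/3)
C = (-21/2, 11/6)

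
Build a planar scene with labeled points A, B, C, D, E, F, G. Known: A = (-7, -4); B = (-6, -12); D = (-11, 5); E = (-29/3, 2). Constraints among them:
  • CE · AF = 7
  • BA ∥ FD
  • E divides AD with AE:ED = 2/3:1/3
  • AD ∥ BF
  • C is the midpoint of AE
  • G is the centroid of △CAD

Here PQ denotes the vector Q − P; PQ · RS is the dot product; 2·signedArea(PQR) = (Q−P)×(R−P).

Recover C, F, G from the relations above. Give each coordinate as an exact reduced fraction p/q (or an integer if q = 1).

1. C_x = -25/3  [C is the midpoint of AE]
2. C_y = -1  [C is the midpoint of AE]
   → C = (-25/3, -1)
3. F_x = -10  [BA ∥ FD ∩ AD ∥ BF]
4. F_y = -3  [BA ∥ FD ∩ AD ∥ BF]
   → F = (-10, -3)
5. G_x = -79/9  [G is the centroid of △CAD]
6. G_y = 0  [G is the centroid of △CAD]
   → G = (-79/9, 0)

C = (-25/3, -1)
F = (-10, -3)
G = (-79/9, 0)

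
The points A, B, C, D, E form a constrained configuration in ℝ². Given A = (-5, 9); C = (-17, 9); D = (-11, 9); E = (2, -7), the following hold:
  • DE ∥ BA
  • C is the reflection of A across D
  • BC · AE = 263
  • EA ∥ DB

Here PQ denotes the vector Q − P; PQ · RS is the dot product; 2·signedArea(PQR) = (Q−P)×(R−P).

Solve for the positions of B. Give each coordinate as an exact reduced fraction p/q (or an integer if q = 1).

1. B_x = -18  [DE ∥ BA ∩ EA ∥ DB]
2. B_y = 25  [DE ∥ BA ∩ EA ∥ DB]
   → B = (-18, 25)

B = (-18, 25)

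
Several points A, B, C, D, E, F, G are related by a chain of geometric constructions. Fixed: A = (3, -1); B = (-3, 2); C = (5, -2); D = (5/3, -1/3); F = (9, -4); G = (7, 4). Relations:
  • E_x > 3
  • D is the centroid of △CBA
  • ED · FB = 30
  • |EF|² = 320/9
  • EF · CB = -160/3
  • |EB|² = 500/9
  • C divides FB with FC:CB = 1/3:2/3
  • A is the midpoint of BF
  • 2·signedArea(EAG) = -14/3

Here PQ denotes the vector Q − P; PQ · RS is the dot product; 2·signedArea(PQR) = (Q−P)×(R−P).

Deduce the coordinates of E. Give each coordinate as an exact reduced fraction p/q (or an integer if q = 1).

E = (11/3, -4/3)

1. E_x = 11/3  [2·signedArea(EAG) = -14/3 ∩ ED · FB = 30]
2. E_y = -4/3  [2·signedArea(EAG) = -14/3 ∩ ED · FB = 30]
   → E = (11/3, -4/3)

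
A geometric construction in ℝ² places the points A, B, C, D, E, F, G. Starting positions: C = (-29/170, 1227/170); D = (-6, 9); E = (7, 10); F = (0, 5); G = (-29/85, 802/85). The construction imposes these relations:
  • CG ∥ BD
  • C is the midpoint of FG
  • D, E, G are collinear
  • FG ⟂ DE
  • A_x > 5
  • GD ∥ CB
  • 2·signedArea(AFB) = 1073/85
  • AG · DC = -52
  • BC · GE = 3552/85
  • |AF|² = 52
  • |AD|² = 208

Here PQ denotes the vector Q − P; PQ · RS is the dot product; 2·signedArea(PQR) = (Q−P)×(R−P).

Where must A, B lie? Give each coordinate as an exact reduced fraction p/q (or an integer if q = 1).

A = (6, 1)
B = (-991/170, 1153/170)

1. B_x = -991/170  [CG ∥ BD ∩ GD ∥ CB]
2. B_y = 1153/170  [CG ∥ BD ∩ GD ∥ CB]
   → B = (-991/170, 1153/170)
3. A_x = 6  [2·signedArea(AFB) = 1073/85 ∩ AG · DC = -52]
4. A_y = 1  [2·signedArea(AFB) = 1073/85 ∩ AG · DC = -52]
   → A = (6, 1)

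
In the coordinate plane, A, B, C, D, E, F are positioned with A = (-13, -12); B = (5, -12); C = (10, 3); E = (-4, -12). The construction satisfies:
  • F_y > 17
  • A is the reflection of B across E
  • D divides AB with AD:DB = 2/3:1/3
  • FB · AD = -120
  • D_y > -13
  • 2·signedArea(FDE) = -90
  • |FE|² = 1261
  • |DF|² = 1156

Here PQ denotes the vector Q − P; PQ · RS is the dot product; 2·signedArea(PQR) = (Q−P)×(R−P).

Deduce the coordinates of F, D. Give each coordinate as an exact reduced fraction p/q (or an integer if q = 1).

1. D_x = -1  [D divides AB with AD:DB = 2/3:1/3]
2. D_y = -12  [D divides AB with AD:DB = 2/3:1/3]
   → D = (-1, -12)
3. F_x = 15  [2·signedArea(FDE) = -90 ∩ FB · AD = -120]
4. F_y = 18  [2·signedArea(FDE) = -90 ∩ FB · AD = -120]
   → F = (15, 18)

D = (-1, -12)
F = (15, 18)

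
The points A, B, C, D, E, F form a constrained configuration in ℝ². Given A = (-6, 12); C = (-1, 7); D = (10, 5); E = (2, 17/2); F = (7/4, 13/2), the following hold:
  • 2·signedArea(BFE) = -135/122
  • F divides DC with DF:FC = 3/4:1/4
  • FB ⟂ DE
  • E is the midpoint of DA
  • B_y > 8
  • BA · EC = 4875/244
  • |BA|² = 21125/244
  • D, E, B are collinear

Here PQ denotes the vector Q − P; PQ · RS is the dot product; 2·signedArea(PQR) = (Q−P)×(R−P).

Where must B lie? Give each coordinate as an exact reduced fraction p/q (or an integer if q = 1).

B = (154/61, 1009/122)

1. B_x = 154/61  [D, E, B are collinear ∩ FB ⟂ DE]
2. B_y = 1009/122  [D, E, B are collinear ∩ FB ⟂ DE]
   → B = (154/61, 1009/122)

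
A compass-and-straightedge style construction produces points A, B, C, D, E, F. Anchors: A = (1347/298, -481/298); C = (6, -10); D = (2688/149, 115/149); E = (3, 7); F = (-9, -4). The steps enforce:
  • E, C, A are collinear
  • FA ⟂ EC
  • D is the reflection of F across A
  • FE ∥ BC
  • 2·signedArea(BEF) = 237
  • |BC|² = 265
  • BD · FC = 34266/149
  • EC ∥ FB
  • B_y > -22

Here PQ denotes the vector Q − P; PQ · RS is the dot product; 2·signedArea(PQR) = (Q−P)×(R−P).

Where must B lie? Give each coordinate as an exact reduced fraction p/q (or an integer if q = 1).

B = (-6, -21)

1. B_x = -6  [FE ∥ BC ∩ EC ∥ FB]
2. B_y = -21  [FE ∥ BC ∩ EC ∥ FB]
   → B = (-6, -21)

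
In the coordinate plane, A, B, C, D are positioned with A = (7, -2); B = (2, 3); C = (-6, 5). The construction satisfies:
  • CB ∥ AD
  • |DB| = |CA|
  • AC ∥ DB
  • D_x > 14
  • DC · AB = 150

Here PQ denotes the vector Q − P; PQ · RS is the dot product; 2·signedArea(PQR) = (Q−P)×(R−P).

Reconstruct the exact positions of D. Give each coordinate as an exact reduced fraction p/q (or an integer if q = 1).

D = (15, -4)

1. D_x = 15  [AC ∥ DB ∩ CB ∥ AD]
2. D_y = -4  [AC ∥ DB ∩ CB ∥ AD]
   → D = (15, -4)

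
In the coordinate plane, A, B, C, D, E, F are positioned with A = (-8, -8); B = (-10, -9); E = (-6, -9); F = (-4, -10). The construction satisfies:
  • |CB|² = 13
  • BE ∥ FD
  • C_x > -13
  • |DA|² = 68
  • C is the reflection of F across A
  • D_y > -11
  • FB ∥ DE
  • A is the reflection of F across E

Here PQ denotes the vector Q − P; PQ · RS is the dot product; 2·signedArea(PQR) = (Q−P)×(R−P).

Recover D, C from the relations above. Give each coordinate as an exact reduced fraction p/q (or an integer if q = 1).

C = (-12, -6)
D = (0, -10)

1. D_x = 0  [FB ∥ DE ∩ BE ∥ FD]
2. D_y = -10  [FB ∥ DE ∩ BE ∥ FD]
   → D = (0, -10)
3. C_x = -12  [C is the reflection of F across A]
4. C_y = -6  [C is the reflection of F across A]
   → C = (-12, -6)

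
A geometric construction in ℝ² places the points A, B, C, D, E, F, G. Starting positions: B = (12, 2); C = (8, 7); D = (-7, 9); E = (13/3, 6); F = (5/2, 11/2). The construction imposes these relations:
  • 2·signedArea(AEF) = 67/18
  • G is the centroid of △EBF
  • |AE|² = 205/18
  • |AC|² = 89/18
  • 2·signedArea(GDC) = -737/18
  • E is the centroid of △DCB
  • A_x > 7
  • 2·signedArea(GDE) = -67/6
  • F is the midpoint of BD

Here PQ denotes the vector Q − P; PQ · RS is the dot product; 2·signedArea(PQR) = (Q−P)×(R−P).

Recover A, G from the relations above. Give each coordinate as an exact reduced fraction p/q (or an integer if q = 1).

1. A_x = 15/2  [line 1/2·x + -11/6·y + 46/9 = 0 ∩ |AE|² = 205/18]
2. A_y = 29/6  [line 1/2·x + -11/6·y + 46/9 = 0 ∩ |AE|² = 205/18]
   → A = (15/2, 29/6)
3. G_x = 113/18  [G is the centroid of △EBF]
4. G_y = 9/2  [G is the centroid of △EBF]
   → G = (113/18, 9/2)

A = (15/2, 29/6)
G = (113/18, 9/2)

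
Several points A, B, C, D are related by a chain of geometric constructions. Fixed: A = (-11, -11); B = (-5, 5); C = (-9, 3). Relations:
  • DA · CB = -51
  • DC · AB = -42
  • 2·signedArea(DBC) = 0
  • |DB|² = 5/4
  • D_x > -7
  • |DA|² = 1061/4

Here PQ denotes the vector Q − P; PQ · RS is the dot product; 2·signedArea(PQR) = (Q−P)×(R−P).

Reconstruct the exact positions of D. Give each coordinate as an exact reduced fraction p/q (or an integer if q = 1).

D = (-6, 9/2)

1. D_x = -6  [2·signedArea(DBC) = 0 ∩ DC · AB = -42]
2. D_y = 9/2  [2·signedArea(DBC) = 0 ∩ DC · AB = -42]
   → D = (-6, 9/2)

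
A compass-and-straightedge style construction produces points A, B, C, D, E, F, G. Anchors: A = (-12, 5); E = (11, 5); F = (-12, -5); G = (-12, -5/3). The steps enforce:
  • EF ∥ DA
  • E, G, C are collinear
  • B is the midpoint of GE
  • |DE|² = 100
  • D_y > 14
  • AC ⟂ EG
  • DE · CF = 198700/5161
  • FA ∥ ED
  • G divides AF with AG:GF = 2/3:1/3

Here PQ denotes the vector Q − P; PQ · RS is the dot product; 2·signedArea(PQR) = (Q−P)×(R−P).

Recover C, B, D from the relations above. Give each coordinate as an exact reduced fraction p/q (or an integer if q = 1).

B = (-1/2, 5/3)
C = (-52732/5161, -5935/5161)
D = (11, 15)

1. C_x = -52732/5161  [E, G, C are collinear ∩ AC ⟂ EG]
2. C_y = -5935/5161  [E, G, C are collinear ∩ AC ⟂ EG]
   → C = (-52732/5161, -5935/5161)
3. B_x = -1/2  [B is the midpoint of GE]
4. B_y = 5/3  [B is the midpoint of GE]
   → B = (-1/2, 5/3)
5. D_x = 11  [EF ∥ DA ∩ FA ∥ ED]
6. D_y = 15  [EF ∥ DA ∩ FA ∥ ED]
   → D = (11, 15)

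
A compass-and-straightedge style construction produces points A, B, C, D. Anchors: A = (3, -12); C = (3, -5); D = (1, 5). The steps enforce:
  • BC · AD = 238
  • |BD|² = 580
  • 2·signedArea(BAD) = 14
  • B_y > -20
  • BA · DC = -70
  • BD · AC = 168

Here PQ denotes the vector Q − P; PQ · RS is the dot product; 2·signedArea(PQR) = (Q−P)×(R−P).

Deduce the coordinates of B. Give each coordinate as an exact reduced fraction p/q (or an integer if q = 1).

B = (3, -19)

1. B_x = 3  [BA · DC = -70 ∩ 2·signedArea(BAD) = 14]
2. B_y = -19  [BA · DC = -70 ∩ 2·signedArea(BAD) = 14]
   → B = (3, -19)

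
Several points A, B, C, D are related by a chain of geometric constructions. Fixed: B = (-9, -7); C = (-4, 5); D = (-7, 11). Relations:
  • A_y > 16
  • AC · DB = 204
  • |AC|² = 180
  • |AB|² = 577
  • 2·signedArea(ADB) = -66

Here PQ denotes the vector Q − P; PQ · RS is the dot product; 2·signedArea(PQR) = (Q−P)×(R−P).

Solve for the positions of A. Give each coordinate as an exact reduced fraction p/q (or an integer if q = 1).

1. A_x = -10  [AC · DB = 204 ∩ 2·signedArea(ADB) = -66]
2. A_y = 17  [AC · DB = 204 ∩ 2·signedArea(ADB) = -66]
   → A = (-10, 17)

A = (-10, 17)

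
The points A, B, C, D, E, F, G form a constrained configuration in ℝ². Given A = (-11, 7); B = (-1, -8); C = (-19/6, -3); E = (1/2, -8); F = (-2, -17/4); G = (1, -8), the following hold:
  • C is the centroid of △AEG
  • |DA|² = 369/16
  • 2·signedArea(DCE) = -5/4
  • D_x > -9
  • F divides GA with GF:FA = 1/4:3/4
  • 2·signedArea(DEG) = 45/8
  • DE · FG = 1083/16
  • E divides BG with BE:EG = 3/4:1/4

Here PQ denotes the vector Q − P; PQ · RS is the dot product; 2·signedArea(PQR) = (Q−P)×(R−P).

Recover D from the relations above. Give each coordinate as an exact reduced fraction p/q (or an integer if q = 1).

D = (-8, 13/4)

1. D_x = -8  [2·signedArea(DEG) = 45/8 ∩ DE · FG = 1083/16]
2. D_y = 13/4  [2·signedArea(DEG) = 45/8 ∩ DE · FG = 1083/16]
   → D = (-8, 13/4)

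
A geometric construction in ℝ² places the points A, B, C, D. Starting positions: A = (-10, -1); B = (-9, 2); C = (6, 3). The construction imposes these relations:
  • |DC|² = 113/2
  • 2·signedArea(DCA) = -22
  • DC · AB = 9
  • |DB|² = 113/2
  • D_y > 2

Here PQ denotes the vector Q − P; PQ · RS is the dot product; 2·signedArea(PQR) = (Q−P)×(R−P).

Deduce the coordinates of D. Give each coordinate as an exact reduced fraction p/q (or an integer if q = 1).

1. D_x = -3/2  [2·signedArea(DCA) = -22 ∩ DC · AB = 9]
2. D_y = 5/2  [2·signedArea(DCA) = -22 ∩ DC · AB = 9]
   → D = (-3/2, 5/2)

D = (-3/2, 5/2)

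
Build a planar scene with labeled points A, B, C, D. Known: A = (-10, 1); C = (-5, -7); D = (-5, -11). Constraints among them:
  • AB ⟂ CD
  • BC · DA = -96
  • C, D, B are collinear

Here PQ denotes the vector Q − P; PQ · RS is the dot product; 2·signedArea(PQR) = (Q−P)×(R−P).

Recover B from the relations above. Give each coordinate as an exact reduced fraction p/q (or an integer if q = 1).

B = (-5, 1)

1. B_x = -5  [C, D, B are collinear ∩ AB ⟂ CD]
2. B_y = 1  [C, D, B are collinear ∩ AB ⟂ CD]
   → B = (-5, 1)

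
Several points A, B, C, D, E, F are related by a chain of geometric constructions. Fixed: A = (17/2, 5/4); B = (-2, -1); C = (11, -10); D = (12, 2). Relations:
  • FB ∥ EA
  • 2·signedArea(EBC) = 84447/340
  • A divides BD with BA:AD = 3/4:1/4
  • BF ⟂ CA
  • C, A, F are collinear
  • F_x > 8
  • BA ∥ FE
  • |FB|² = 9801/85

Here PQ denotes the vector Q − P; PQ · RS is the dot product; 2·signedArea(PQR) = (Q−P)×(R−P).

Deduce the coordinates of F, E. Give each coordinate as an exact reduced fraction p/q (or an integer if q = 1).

E = (3227/170, 1217/340)
F = (721/85, 113/85)

1. F_x = 721/85  [C, A, F are collinear ∩ BF ⟂ CA]
2. F_y = 113/85  [C, A, F are collinear ∩ BF ⟂ CA]
   → F = (721/85, 113/85)
3. E_x = 3227/170  [FB ∥ EA ∩ BA ∥ FE]
4. E_y = 1217/340  [FB ∥ EA ∩ BA ∥ FE]
   → E = (3227/170, 1217/340)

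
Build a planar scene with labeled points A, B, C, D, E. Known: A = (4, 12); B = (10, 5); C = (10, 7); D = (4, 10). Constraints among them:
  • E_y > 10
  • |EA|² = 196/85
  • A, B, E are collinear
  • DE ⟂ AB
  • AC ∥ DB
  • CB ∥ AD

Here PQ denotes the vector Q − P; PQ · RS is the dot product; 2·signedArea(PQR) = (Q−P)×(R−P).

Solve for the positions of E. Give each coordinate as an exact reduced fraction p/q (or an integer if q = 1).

1. E_x = 424/85  [A, B, E are collinear ∩ DE ⟂ AB]
2. E_y = 922/85  [A, B, E are collinear ∩ DE ⟂ AB]
   → E = (424/85, 922/85)

E = (424/85, 922/85)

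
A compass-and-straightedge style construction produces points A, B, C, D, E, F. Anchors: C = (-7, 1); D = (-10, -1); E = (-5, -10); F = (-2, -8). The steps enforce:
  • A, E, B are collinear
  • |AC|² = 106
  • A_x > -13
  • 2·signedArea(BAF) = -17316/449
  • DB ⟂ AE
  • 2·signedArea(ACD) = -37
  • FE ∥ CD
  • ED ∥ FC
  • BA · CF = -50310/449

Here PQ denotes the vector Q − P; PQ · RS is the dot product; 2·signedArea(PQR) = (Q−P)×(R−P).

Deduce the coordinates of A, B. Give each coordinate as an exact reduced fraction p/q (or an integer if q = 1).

1. A_x = -12  [line 2·x + -3·y + 54 = 0 ∩ |AC|² = 106]
2. A_y = 10  [line 2·x + -3·y + 54 = 0 ∩ |AC|² = 106]
   → A = (-12, 10)
3. B_x = -3750/449  [A, E, B are collinear ∩ DB ⟂ AE]
4. B_y = -190/449  [A, E, B are collinear ∩ DB ⟂ AE]
   → B = (-3750/449, -190/449)

A = (-12, 10)
B = (-3750/449, -190/449)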